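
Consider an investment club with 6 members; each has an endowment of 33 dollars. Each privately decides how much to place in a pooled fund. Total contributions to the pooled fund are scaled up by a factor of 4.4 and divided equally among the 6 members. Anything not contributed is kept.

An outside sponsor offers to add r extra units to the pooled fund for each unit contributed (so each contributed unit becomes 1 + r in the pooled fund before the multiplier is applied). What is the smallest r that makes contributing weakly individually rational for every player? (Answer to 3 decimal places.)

0.364

With matching at rate r, one contributed unit becomes (1 + r) in the pooled fund and returns 4.4 × (1 + r) / 6 to the contributor.
Setting this equal to 1: 1 + r = 6/4.4 = 1.3636.
So the minimum matching rate is r = 1.3636 − 1 = 0.364.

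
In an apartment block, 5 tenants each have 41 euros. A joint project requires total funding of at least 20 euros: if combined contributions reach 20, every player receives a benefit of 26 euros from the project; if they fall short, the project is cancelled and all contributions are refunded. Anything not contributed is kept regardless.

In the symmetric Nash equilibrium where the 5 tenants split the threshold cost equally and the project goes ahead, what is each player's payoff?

63 euros

Equal share of the threshold: 20/5 = 4.
At this profile no one gains by cutting their contribution: any cut drops the total below 20, the project is cancelled, contributions are refunded, and the deviator ends with 41, which is less than 41 − 4 + 26 = 63. Contributing more than 4 just wastes the excess. So contributing exactly 4 is a best response.
Each player's payoff: 41 − 4 + 26 = 63.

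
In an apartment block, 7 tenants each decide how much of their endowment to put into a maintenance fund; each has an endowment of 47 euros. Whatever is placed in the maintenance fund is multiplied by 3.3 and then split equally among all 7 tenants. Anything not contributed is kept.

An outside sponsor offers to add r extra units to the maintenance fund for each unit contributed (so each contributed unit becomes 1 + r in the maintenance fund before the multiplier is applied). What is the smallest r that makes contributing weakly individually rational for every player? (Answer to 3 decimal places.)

1.121

With matching at rate r, one contributed unit becomes (1 + r) in the maintenance fund and returns 3.3 × (1 + r) / 7 to the contributor.
Setting this equal to 1: 1 + r = 7/3.3 = 2.1212.
So the minimum matching rate is r = 2.1212 − 1 = 1.121.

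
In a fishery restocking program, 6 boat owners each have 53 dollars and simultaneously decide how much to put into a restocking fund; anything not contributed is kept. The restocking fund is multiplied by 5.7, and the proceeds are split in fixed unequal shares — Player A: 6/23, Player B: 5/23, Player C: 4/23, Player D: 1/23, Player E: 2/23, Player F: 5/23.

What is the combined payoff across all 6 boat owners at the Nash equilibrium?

Each unit j contributes comes back to j as 5.7 × (j's share), so j prefers to contribute only if that share exceeds 1/5.7 = 0.1754; otherwise keeping the unit dominates.
The shares above 0.1754 belong to Player A, Player B and Player F, contributing 53 each; the remaining 3 contribute 0. Total contributed: 159.
The restocking fund pays out 5.7 × 159 = 906.30 in total (split across the unequal shares, but the aggregate is all that matters for the group sum).
The 3 free-riders keep 53 each, adding 159. Group total = 159 + 906.30 = 1065.30.

1065.30 dollars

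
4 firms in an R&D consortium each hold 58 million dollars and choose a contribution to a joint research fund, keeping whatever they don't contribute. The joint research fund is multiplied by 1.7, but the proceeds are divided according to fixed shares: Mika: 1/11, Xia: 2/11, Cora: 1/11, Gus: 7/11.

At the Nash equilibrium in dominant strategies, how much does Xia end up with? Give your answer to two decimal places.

Player j's private return per contributed unit is 1.7 × (j's share). Contributing is weakly dominant for j when that share is at least 1/1.7 = 0.5882, and contributing 0 is dominant otherwise.
The only share above 0.5882 is Gus's 7/11, contributing 58; the remaining 3 contribute 0. Total contributed: 58.
Xia keeps 58 and receives 1.7 × 58 × 2/11 = 17.93 from the joint research fund, for a payoff of 75.93.

75.93 million dollars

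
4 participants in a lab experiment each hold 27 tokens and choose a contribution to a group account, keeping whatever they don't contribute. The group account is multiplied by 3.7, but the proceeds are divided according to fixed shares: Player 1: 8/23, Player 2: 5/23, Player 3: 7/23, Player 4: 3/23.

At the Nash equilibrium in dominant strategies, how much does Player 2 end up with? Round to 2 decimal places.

70.43 tokens

For player j, contributing a unit is worthwhile iff 3.7 × (j's share) ≥ 1, i.e. iff j's share is at least 0.2703.
Player 1 and Player 3 clear that bar, contributing 27 each; the remaining 2 contribute 0. Total contributed: 54.
Player 2 keeps 27 and receives 3.7 × 54 × 5/23 = 43.43 from the group account, for a payoff of 70.43.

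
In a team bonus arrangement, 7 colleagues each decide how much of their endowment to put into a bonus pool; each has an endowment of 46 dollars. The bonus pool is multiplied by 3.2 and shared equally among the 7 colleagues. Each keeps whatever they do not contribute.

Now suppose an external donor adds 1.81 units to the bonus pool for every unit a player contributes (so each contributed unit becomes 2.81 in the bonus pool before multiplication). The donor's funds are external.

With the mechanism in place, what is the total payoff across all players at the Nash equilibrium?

The effective private return per unit is now 3.2 × 2.81 / 7 = 1.2846 > 1, so every player's dominant strategy flips to full contribution.
So the Nash equilibrium is full contribution by all 7; the group earns 3.2 × 2.81 × 322 = 2895.42.

2895.42 dollars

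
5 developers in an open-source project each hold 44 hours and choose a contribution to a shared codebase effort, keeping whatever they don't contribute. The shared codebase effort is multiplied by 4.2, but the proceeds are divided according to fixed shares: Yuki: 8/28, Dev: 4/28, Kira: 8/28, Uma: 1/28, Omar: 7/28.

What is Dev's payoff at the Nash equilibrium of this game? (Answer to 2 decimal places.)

123.20 hours

Player j's private return per contributed unit is 4.2 × (j's share). Contributing is weakly dominant for j when that share is at least 1/4.2 = 0.2381, and contributing 0 is dominant otherwise.
The shares above 0.2381 belong to Yuki, Kira and Omar, contributing 44 each; the remaining 2 contribute 0. Total contributed: 132.
Dev keeps 44 and receives 4.2 × 132 × 4/28 = 79.20 from the shared codebase effort, for a payoff of 123.20.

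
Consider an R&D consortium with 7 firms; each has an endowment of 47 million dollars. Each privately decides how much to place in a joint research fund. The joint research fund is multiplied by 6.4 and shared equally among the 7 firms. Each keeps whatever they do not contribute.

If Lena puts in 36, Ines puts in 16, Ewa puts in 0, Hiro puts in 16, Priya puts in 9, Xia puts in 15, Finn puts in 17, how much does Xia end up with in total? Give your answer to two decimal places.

Total contributed: 36 + 16 + 0 + 16 + 9 + 15 + 17 = 109.
Each receives 6.4 × 109 / 7 = 99.66 from the joint research fund.
Xia keeps 47 − 15 = 32, so Xia's payoff is 32 + 99.66 = 131.66.

131.66 million dollars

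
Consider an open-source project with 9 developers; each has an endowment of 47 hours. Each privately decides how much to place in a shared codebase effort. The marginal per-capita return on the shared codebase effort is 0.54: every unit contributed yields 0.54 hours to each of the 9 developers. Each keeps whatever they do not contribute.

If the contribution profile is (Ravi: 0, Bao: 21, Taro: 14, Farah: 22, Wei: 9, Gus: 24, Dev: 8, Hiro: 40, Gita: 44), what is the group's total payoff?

1125.52 hours

Total contributed: 0 + 21 + 14 + 22 + 9 + 24 + 8 + 40 + 44 = 182; total kept: 9 × 47 − 182 = 241.
The shared codebase effort pays out 0.54 × 9 × 182 = 884.52 in aggregate.
Group total = 241 + 884.52 = 1125.52.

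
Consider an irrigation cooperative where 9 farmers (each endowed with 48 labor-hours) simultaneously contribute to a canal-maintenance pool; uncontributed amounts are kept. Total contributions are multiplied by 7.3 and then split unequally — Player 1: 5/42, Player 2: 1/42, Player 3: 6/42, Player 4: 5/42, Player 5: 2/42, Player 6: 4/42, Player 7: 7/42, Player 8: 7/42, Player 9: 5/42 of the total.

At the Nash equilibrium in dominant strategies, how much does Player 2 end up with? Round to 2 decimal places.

A player with share s gets back 7.3·s per unit contributed, so full contribution is dominant for anyone with s > 1/7.3 = 0.1370 and zero contribution is dominant for anyone below.
The shares above 0.1370 belong to Player 3, Player 7 and Player 8, contributing 48 each; the remaining 6 contribute 0. Total contributed: 144.
Player 2 keeps 48 and receives 7.3 × 144 × 1/42 = 25.03 from the canal-maintenance pool, for a payoff of 73.03.

73.03 labor-hours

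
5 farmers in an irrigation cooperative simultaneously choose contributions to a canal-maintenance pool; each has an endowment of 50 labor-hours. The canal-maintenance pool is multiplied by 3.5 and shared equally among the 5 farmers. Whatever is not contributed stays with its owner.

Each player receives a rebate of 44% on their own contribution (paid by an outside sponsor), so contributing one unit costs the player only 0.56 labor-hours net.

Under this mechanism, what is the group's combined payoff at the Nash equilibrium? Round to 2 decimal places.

Under the mechanism each unit contributed yields (3.5/5) / 0.56 = 1.2500 back to its contributor per unit of net cost, which exceeds 1, making full contribution the dominant choice for everyone.
At the Nash equilibrium everyone contributes 50. Group total payoff = 5 × (50 × 0.44 + 3.5 × 50) = 985.00.

985.00 labor-hours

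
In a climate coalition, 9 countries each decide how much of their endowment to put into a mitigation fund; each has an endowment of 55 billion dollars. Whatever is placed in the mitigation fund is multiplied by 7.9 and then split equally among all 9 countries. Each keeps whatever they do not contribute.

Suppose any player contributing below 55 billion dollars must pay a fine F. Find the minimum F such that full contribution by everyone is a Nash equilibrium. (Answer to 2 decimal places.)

6.72 billion dollars

Given the others contribute fully, the best deviation is to contribute 0 (any partial contribution still incurs the fine and gives up units whose private return 0.8778 is below 1).
Deviating from 55 to 0 saves 55 billion dollars but forfeits the deviator's share of the drop in the mitigation fund: 7.9/9 × 55 = 48.28.
So the deviation gain is 55 − 48.28 = 6.72, and the fine must be at least 6.72 billion dollars to wipe it out.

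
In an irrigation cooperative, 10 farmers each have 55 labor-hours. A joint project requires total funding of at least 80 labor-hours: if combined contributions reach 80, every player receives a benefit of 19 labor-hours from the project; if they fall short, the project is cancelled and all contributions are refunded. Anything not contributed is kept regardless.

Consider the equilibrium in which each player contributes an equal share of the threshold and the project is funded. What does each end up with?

66 labor-hours

Equal share of the threshold: 80/10 = 8.
At this profile no one gains by cutting their contribution: any cut drops the total below 80, the project is cancelled, contributions are refunded, and the deviator ends with 55, which is less than 55 − 8 + 19 = 66. Contributing more than 8 just wastes the excess. So contributing exactly 8 is a best response.
Each player's payoff: 55 − 8 + 19 = 66.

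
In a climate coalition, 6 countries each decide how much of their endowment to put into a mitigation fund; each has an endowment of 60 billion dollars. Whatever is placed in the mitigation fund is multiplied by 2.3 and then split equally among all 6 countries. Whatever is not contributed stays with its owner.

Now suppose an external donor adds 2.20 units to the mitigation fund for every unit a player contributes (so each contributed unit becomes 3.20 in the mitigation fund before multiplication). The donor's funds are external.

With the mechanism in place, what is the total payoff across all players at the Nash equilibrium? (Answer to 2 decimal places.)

With the mechanism, a contributed unit returns 2.3 × 3.20 / 6 = 1.2267 per unit of net cost to the contributor — now above 1 — so contributing fully is weakly dominant for every player.
At the Nash equilibrium everyone contributes 60. Group total payoff = 2.3 × 3.20 × 360 = 2649.60.

2649.60 billion dollars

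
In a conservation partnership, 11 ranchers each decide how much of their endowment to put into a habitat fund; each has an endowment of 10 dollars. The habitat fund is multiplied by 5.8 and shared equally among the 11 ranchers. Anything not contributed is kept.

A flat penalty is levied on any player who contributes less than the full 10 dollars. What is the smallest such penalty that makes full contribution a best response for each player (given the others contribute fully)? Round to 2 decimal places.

4.73 dollars

Given the others contribute fully, the best deviation is to contribute 0 (any partial contribution still incurs the fine and gives up units whose private return 0.5273 is below 1).
Deviating from 10 to 0 saves 10 dollars but forfeits the deviator's share of the drop in the habitat fund: 5.8/11 × 10 = 5.27.
So the deviation gain is 10 − 5.27 = 4.73, and the fine must be at least 4.73 dollars to wipe it out.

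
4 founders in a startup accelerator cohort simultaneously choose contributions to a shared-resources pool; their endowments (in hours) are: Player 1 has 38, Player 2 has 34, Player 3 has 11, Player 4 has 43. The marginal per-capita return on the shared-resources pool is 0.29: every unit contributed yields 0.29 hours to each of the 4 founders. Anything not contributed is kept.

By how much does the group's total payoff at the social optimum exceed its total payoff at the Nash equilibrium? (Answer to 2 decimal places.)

The private return per contributed unit is 0.29 < 1 for everyone, so the Nash equilibrium is zero contribution and the group total is Σ E_j = 38 + 34 + 11 + 43 = 126.
Each contributed unit returns 1.160 to the group, so the social optimum is full contribution by everyone: group total = 1.160 × 126 = 146.16.
Efficiency loss = (1.160 − 1) × 126 = 20.16.

20.16 hours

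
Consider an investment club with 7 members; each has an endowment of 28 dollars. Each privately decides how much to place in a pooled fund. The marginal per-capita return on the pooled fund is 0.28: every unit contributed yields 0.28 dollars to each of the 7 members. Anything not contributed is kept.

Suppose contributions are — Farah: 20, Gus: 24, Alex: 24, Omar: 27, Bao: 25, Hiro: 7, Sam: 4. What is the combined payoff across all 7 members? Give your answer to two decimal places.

321.76 dollars

Total contributed: 20 + 24 + 24 + 27 + 25 + 7 + 4 = 131; total kept: 7 × 28 − 131 = 65.
The pooled fund pays out 0.28 × 7 × 131 = 256.76 in aggregate.
Group total = 65 + 256.76 = 321.76.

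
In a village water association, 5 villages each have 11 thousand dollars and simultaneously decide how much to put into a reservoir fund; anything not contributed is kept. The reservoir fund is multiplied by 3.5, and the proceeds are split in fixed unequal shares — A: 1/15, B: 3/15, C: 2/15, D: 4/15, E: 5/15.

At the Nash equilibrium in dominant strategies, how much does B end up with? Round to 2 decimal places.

18.70 thousand dollars

Player j's private return per contributed unit is 3.5 × (j's share). Contributing is weakly dominant for j when that share is at least 1/3.5 = 0.2857, and contributing 0 is dominant otherwise.
E alone (share 5/15) is above the threshold, contributing 11; the remaining 4 contribute 0. Total contributed: 11.
B keeps 11 and receives 3.5 × 11 × 3/15 = 7.70 from the reservoir fund, for a payoff of 18.70.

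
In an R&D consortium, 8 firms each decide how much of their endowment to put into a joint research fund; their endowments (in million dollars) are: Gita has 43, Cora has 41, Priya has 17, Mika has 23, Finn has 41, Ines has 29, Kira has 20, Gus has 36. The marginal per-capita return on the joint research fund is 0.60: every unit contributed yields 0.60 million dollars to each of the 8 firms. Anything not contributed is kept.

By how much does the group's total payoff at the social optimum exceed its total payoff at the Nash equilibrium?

The private return per contributed unit is 0.60 < 1 for everyone, so the Nash equilibrium is zero contribution and the group total is Σ E_j = 43 + 41 + 17 + 23 + 41 + 29 + 20 + 36 = 250.
Each contributed unit returns 4.800 to the group, so the social optimum is full contribution by everyone: group total = 4.800 × 250 = 1200.00.
Efficiency loss = (4.800 − 1) × 250 = 950.00.

950.00 million dollars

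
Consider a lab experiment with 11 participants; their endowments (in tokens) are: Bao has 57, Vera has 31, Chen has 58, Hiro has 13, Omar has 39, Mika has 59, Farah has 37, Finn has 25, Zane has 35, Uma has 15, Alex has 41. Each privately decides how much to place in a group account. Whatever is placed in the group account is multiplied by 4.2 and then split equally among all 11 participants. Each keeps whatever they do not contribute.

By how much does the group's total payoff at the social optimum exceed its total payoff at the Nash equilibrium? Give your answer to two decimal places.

The private return per contributed unit is 4.2/11 = 0.3818 < 1 for every player regardless of endowment, so the Nash equilibrium is zero contribution and the group total is Σ E_j = 57 + 31 + 58 + 13 + 39 + 59 + 37 + 25 + 35 + 15 + 41 = 410.
Each contributed unit returns 4.200 to the group, so the social optimum is full contribution by everyone: group total = 4.200 × 410 = 1722.00.
Efficiency loss = (4.200 − 1) × 410 = 1312.00.

1312.00 tokens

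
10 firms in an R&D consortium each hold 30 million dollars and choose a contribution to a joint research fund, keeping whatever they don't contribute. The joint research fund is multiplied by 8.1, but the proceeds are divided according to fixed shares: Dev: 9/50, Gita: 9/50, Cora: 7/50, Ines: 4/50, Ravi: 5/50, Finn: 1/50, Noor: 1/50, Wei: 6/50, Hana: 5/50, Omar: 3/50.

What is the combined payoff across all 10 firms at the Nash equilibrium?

939.00 million dollars

A player with share s gets back 8.1·s per unit contributed, so full contribution is dominant for anyone with s > 1/8.1 = 0.1235 and zero contribution is dominant for anyone below.
The shares above 0.1235 belong to Dev, Gita and Cora, contributing 30 each; the remaining 7 contribute 0. Total contributed: 90.
The joint research fund pays out 8.1 × 90 = 729.00 in total (split across the unequal shares, but the aggregate is all that matters for the group sum).
The 7 free-riders keep 30 each, adding 210. Group total = 210 + 729.00 = 939.00.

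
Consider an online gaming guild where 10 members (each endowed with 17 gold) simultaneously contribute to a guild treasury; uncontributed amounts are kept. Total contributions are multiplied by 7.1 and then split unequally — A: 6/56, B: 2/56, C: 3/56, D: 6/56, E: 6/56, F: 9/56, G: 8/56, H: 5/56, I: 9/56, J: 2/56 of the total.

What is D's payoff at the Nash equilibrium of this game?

55.80 gold

For player j, contributing a unit is worthwhile iff 7.1 × (j's share) ≥ 1, i.e. iff j's share is at least 0.1408.
The shares above 0.1408 belong to F, G and I, contributing 17 each; the remaining 7 contribute 0. Total contributed: 51.
D keeps 17 and receives 7.1 × 51 × 6/56 = 38.80 from the guild treasury, for a payoff of 55.80.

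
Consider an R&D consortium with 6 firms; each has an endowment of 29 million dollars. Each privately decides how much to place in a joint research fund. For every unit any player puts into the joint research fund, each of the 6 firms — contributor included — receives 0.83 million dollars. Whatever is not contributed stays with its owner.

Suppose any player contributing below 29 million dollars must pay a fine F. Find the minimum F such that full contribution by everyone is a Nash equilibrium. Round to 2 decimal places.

4.93 million dollars

Given the others contribute fully, the best deviation is to contribute 0 (any partial contribution still incurs the fine and gives up units whose private return 0.83 is below 1).
Deviating from 29 to 0 saves 29 million dollars but forfeits the deviator's share of the drop in the joint research fund: 0.83 × 29 = 24.07.
So the deviation gain is 29 − 24.07 = 4.93, and the fine must be at least 4.93 million dollars to wipe it out.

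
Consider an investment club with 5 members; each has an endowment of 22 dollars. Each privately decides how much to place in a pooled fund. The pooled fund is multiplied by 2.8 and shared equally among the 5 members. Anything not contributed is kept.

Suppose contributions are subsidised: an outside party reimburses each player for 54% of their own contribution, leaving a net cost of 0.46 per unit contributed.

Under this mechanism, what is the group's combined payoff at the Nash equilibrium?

367.40 dollars

With the mechanism, a contributed unit returns (2.8/5) / 0.46 = 1.2174 per unit of net cost to the contributor — now above 1 — so contributing fully is weakly dominant for every player.
At the Nash equilibrium everyone contributes 22. Group total payoff = 5 × (22 × 0.54 + 2.8 × 22) = 367.40.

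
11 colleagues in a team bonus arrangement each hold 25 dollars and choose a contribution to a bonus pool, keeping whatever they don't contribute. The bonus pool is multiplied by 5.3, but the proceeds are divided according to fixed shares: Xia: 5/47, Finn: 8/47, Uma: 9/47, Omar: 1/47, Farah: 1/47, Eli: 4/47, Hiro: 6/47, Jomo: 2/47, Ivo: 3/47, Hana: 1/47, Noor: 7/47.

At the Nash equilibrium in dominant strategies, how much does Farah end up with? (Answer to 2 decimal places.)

27.82 dollars

Player j's private return per contributed unit is 5.3 × (j's share). Contributing is weakly dominant for j when that share is at least 1/5.3 = 0.1887, and contributing 0 is dominant otherwise.
Only Uma (9/47) clears that bar, contributing 25; the remaining 10 contribute 0. Total contributed: 25.
Farah keeps 25 and receives 5.3 × 25 × 1/47 = 2.82 from the bonus pool, for a payoff of 27.82.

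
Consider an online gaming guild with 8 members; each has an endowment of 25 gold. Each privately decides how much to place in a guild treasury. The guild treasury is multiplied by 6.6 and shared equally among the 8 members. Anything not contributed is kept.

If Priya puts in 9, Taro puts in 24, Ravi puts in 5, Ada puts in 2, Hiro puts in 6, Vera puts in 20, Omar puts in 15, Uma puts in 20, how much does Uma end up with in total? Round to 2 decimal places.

88.33 gold

Total contributed: 9 + 24 + 5 + 2 + 6 + 20 + 15 + 20 = 101.
Each receives 6.6 × 101 / 8 = 83.33 from the guild treasury.
Uma keeps 25 − 20 = 5, so Uma's payoff is 5 + 83.33 = 88.33.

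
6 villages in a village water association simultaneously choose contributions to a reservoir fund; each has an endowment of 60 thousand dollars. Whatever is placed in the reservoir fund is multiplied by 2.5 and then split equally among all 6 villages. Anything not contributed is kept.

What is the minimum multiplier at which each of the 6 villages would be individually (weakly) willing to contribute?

A contributed unit returns (multiplier)/6 to its contributor.
This reaches 1 exactly when the multiplier is 6.

6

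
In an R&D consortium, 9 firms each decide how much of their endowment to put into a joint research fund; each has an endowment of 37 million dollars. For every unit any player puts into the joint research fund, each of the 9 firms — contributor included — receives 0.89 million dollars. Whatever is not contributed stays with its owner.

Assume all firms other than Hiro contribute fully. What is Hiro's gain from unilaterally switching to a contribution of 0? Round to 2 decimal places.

Switching from a contribution of 37 to 0 lets Hiro keep an extra 37 million dollars, but lowers the joint research fund by 37, which costs Hiro their own share of that drop: 0.89 × 37 = 32.93.
Net gain = 37 − 32.93 = 4.07. The private return per contributed unit (0.89) is below 1, so free-riding is indeed the best response regardless of what the others do.

4.07 million dollars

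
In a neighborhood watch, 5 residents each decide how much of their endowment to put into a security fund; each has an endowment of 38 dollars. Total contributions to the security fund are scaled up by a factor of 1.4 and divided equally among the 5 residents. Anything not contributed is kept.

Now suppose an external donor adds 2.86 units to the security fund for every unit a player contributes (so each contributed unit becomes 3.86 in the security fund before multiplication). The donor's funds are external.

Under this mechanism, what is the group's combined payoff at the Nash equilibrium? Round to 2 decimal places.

1026.76 dollars

With the mechanism, a contributed unit returns 1.4 × 3.86 / 5 = 1.0808 per unit of net cost to the contributor — now above 1 — so contributing fully is weakly dominant for every player.
At the Nash equilibrium everyone contributes 38. Group total payoff = 1.4 × 3.86 × 190 = 1026.76.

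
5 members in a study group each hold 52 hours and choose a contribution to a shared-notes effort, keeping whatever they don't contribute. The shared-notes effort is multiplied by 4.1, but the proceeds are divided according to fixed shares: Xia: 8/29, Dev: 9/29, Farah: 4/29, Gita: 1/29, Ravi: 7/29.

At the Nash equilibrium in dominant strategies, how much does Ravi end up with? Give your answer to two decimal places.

Each unit j contributes comes back to j as 4.1 × (j's share), so j prefers to contribute only if that share exceeds 1/4.1 = 0.2439; otherwise keeping the unit dominates.
The shares above 0.2439 belong to Xia and Dev, contributing 52 each; the remaining 3 contribute 0. Total contributed: 104.
Ravi keeps 52 and receives 4.1 × 104 × 7/29 = 102.92 from the shared-notes effort, for a payoff of 154.92.

154.92 hours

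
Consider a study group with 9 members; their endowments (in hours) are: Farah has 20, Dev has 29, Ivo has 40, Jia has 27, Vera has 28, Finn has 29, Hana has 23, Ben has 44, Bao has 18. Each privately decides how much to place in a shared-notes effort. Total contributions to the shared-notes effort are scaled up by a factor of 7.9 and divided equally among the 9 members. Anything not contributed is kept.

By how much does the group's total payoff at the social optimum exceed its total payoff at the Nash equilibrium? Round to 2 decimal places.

1780.20 hours

The private return per contributed unit is 7.9/9 = 0.8778 < 1 for every player regardless of endowment, so the Nash equilibrium is zero contribution and the group total is Σ E_j = 20 + 29 + 40 + 27 + 28 + 29 + 23 + 44 + 18 = 258.
Each contributed unit returns 7.900 to the group, so the social optimum is full contribution by everyone: group total = 7.900 × 258 = 2038.20.
Efficiency loss = (7.900 − 1) × 258 = 1780.20.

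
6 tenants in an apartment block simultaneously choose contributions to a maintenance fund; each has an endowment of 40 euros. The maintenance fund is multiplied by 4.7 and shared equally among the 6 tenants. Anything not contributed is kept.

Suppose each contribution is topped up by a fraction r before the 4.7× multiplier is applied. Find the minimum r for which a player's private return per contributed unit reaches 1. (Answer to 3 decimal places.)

With matching at rate r, one contributed unit becomes (1 + r) in the maintenance fund and returns 4.7 × (1 + r) / 6 to the contributor.
Setting this equal to 1: 1 + r = 6/4.7 = 1.2766.
So the minimum matching rate is r = 1.2766 − 1 = 0.277.

0.277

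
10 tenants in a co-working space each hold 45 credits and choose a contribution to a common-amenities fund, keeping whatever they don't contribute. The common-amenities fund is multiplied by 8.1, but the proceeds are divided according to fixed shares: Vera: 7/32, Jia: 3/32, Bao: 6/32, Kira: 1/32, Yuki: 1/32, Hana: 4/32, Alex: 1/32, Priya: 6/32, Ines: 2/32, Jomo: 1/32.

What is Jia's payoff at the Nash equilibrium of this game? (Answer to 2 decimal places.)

181.69 credits

For player j, contributing a unit is worthwhile iff 8.1 × (j's share) ≥ 1, i.e. iff j's share is at least 0.1235.
Vera, Bao, Hana and Priya are above the threshold, contributing 45 each; the remaining 6 contribute 0. Total contributed: 180.
Jia keeps 45 and receives 8.1 × 180 × 3/32 = 136.69 from the common-amenities fund, for a payoff of 181.69.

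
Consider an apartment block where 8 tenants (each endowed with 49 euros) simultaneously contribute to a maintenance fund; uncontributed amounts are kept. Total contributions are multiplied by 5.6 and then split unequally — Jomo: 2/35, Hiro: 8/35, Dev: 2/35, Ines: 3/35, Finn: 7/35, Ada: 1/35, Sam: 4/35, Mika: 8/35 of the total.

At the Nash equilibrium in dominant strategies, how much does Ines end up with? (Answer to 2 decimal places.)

119.56 euros

Each unit j contributes comes back to j as 5.6 × (j's share), so j prefers to contribute only if that share exceeds 1/5.6 = 0.1786; otherwise keeping the unit dominates.
The shares above 0.1786 belong to Hiro, Finn and Mika, contributing 49 each; the remaining 5 contribute 0. Total contributed: 147.
Ines keeps 49 and receives 5.6 × 147 × 3/35 = 70.56 from the maintenance fund, for a payoff of 119.56.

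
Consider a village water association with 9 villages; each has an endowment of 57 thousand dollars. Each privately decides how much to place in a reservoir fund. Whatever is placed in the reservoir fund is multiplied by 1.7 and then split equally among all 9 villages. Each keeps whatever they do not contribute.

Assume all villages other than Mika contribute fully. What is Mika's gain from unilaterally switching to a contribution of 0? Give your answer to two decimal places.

Switching from a contribution of 57 to 0 lets Mika keep an extra 57 thousand dollars, but lowers the reservoir fund by 57, which costs Mika their own share of that drop: 1.7/9 × 57 = 10.77.
Net gain = 57 − 10.77 = 46.23. The private return per contributed unit (0.1889) is below 1, so free-riding is indeed the best response regardless of what the others do.

46.23 thousand dollars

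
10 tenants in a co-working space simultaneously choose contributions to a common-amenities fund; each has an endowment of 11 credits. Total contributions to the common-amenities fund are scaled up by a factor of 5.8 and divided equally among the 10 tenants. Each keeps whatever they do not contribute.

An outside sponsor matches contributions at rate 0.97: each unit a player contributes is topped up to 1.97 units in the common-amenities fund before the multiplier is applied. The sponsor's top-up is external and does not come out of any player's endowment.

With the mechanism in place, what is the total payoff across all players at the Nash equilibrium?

1256.86 credits

The effective private return per unit is now 5.8 × 1.97 / 10 = 1.1426 > 1, so every player's dominant strategy flips to full contribution.
At the Nash equilibrium everyone contributes 11. Group total payoff = 5.8 × 1.97 × 110 = 1256.86.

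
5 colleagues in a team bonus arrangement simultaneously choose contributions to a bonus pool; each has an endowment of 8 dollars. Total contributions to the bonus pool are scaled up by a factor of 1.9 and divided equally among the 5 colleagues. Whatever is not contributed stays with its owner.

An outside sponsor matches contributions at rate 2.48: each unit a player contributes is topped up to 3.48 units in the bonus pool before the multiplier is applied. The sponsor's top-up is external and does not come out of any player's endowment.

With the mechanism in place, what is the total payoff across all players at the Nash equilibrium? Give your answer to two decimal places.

With the mechanism, a contributed unit returns 1.9 × 3.48 / 5 = 1.3224 per unit of net cost to the contributor — now above 1 — so contributing fully is weakly dominant for every player.
At the Nash equilibrium everyone contributes 8. Group total payoff = 1.9 × 3.48 × 40 = 264.48.

264.48 dollars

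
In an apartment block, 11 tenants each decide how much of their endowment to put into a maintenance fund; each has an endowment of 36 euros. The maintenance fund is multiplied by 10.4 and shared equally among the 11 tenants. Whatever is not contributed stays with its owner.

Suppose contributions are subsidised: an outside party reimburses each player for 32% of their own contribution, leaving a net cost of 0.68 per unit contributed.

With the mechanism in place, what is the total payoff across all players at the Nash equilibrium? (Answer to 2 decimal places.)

4245.12 euros

Under the mechanism each unit contributed yields (10.4/11) / 0.68 = 1.3904 back to its contributor per unit of net cost, which exceeds 1, making full contribution the dominant choice for everyone.
At the Nash equilibrium everyone contributes 36. Group total payoff = 11 × (36 × 0.32 + 10.4 × 36) = 4245.12.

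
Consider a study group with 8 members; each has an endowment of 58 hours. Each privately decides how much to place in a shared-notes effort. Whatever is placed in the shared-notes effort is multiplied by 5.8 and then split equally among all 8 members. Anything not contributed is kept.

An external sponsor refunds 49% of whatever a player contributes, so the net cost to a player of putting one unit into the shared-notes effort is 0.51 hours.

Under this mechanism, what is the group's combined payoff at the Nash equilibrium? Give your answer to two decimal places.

2918.56 hours

With the mechanism, a contributed unit returns (5.8/8) / 0.51 = 1.4216 per unit of net cost to the contributor — now above 1 — so contributing fully is weakly dominant for every player.
So the Nash equilibrium is full contribution by all 8; the group earns 8 × (58 × 0.49 + 5.8 × 58) = 2918.56.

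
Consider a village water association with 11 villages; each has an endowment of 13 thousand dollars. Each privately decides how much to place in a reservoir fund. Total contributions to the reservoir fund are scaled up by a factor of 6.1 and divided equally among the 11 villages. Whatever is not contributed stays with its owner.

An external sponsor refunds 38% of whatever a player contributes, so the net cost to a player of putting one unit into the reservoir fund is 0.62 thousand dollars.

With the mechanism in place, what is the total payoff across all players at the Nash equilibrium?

143.00 thousand dollars

The effective private return is (6.1/11) / 0.62 = 0.8944, which is still under 1, so the mechanism doesn't change anyone's dominant strategy: zero contribution.
At the Nash equilibrium no one contributes; group total payoff = 11 × 13 = 143.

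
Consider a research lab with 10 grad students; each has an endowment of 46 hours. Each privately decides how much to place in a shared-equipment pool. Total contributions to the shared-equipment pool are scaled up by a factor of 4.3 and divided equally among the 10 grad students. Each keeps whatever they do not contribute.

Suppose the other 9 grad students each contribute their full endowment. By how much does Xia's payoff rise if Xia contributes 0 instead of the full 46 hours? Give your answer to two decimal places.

26.22 hours

Switching from a contribution of 46 to 0 lets Xia keep an extra 46 hours, but lowers the shared-equipment pool by 46, which costs Xia their own share of that drop: 4.3/10 × 46 = 19.78.
Net gain = 46 − 19.78 = 26.22. The private return per contributed unit (0.4300) is below 1, so free-riding is indeed the best response regardless of what the others do.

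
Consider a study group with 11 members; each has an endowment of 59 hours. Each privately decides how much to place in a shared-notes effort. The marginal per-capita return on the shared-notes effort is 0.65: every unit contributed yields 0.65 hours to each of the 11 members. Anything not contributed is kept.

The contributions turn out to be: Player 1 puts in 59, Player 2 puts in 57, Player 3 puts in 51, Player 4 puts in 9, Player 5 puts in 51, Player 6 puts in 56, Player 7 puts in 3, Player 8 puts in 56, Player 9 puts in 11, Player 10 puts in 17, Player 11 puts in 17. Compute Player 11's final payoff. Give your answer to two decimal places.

293.55 hours

Total contributed: 59 + 57 + 51 + 9 + 51 + 56 + 3 + 56 + 11 + 17 + 17 = 387.
Each receives 0.65 × 387 = 251.55 from the shared-notes effort.
Player 11 keeps 59 − 17 = 42, so Player 11's payoff is 42 + 251.55 = 293.55.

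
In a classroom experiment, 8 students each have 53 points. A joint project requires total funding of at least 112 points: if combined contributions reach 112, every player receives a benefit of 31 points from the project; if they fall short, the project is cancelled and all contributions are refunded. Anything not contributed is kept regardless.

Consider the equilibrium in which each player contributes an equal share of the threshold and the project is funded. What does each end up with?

70 points

Equal share of the threshold: 112/8 = 14.
At this profile no one gains by cutting their contribution: any cut drops the total below 112, the project is cancelled, contributions are refunded, and the deviator ends with 53, which is less than 53 − 14 + 31 = 70. Contributing more than 14 just wastes the excess. So contributing exactly 14 is a best response.
Each player's payoff: 53 − 14 + 31 = 70.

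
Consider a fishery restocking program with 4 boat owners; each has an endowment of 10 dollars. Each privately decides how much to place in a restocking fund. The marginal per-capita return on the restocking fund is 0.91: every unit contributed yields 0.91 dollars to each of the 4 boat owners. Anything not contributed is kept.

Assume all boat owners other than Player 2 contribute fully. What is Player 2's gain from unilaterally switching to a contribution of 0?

0.90 dollars

Switching from a contribution of 10 to 0 lets Player 2 keep an extra 10 dollars, but lowers the restocking fund by 10, which costs Player 2 their own share of that drop: 0.91 × 10 = 9.10.
Net gain = 10 − 9.10 = 0.90. The private return per contributed unit (0.91) is below 1, so free-riding is indeed the best response regardless of what the others do.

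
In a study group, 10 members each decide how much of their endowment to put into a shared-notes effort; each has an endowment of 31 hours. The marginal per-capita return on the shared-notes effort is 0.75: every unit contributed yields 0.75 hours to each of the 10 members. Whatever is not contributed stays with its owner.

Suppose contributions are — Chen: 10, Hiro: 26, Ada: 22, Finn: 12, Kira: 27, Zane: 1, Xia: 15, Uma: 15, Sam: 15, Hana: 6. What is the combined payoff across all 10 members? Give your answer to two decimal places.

1278.50 hours

Total contributed: 10 + 26 + 22 + 12 + 27 + 1 + 15 + 15 + 15 + 6 = 149; total kept: 10 × 31 − 149 = 161.
The shared-notes effort pays out 0.75 × 10 × 149 = 1117.50 in aggregate.
Group total = 161 + 1117.50 = 1278.50.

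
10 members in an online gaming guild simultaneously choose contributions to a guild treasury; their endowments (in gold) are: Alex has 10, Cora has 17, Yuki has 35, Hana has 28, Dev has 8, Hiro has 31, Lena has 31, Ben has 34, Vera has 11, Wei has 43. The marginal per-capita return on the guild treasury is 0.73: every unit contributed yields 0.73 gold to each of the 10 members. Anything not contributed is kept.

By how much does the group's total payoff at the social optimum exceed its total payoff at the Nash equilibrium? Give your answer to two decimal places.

1562.40 gold

The private return per contributed unit is 0.73 < 1 for everyone, so the Nash equilibrium is zero contribution and the group total is Σ E_j = 10 + 17 + 35 + 28 + 8 + 31 + 31 + 34 + 11 + 43 = 248.
Each contributed unit returns 7.300 to the group, so the social optimum is full contribution by everyone: group total = 7.300 × 248 = 1810.40.
Efficiency loss = (7.300 − 1) × 248 = 1562.40.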